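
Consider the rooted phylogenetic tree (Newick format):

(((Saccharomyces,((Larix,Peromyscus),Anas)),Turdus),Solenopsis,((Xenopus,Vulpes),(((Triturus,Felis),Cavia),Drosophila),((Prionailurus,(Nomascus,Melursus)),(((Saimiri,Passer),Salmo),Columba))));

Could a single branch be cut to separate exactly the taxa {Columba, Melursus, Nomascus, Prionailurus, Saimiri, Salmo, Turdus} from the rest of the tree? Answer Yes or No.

No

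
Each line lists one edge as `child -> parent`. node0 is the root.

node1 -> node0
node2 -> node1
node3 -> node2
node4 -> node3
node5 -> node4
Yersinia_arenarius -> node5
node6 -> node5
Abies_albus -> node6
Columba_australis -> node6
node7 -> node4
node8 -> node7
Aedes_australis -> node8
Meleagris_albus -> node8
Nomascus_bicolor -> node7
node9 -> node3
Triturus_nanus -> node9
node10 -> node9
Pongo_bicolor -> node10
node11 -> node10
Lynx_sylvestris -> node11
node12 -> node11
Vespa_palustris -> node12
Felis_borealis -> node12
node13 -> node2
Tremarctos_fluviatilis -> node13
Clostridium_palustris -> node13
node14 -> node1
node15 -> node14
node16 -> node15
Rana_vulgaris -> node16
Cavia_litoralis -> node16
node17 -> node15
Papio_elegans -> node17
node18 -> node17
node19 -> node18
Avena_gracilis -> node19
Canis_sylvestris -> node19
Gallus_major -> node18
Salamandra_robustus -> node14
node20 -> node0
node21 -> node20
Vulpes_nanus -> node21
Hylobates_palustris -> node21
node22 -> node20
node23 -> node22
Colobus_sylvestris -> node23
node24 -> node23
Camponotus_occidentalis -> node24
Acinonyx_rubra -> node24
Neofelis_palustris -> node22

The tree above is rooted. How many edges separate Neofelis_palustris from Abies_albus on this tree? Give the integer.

The MRCA of Neofelis_palustris and Abies_albus is the root of the tree.
From Neofelis_palustris up to that node: 3 branches. From Abies_albus up to the same node: 7 branches. Total: 3 + 7 = 10.

10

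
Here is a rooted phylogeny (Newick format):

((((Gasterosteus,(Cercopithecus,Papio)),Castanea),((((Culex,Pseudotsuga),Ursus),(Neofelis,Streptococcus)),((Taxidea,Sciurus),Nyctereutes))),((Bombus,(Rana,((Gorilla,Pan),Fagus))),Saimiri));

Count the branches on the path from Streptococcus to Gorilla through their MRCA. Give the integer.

11

The MRCA of Streptococcus and Gorilla is the root of the tree.
From Streptococcus up to that node: 5 branches. From Gorilla up to the same node: 6 branches. Total: 5 + 6 = 11.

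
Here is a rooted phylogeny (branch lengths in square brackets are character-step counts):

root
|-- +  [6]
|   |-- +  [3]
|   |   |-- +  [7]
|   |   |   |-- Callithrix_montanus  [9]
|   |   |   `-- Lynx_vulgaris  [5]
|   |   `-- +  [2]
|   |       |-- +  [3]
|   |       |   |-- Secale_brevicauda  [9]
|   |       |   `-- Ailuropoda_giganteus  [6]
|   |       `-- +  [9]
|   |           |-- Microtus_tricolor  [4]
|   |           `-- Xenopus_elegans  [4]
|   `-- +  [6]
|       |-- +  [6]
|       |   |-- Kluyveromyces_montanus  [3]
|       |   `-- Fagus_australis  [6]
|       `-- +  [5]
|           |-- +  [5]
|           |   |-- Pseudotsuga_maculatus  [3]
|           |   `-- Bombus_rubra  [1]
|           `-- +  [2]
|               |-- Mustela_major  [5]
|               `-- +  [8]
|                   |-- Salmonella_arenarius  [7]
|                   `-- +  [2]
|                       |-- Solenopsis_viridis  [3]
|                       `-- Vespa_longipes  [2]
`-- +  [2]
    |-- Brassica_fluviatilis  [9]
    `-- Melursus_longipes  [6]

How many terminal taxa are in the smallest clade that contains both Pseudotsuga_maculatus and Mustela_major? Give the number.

6

The MRCA of Pseudotsuga_maculatus and Mustela_major is the node subtending ((Pseudotsuga_maculatus,Bombus_rubra),(Mustela_major,(Salmonella_arenarius,(Solenopsis_viridis,Vespa_longipes)))).
That clade contains 6 terminal taxa: Bombus_rubra, Mustela_major, Pseudotsuga_maculatus, Salmonella_arenarius, Solenopsis_viridis, Vespa_longipes.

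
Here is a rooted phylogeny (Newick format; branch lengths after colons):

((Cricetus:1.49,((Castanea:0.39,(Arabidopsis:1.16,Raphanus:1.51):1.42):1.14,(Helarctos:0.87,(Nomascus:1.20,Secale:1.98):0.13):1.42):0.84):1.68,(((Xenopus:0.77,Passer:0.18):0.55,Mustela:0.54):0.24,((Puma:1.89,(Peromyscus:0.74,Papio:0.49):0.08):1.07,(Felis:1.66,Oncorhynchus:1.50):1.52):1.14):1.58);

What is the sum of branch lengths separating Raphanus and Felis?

12.49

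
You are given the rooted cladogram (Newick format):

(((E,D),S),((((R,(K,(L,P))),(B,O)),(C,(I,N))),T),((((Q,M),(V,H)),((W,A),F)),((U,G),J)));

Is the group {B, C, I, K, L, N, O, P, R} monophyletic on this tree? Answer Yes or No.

The most recent common ancestor of these taxa subtends (((R,(K,(L,P))),(B,O)),(C,(I,N))).
That clade has exactly 9 tips — every listed taxon and nothing else — so the group is monophyletic.

Yes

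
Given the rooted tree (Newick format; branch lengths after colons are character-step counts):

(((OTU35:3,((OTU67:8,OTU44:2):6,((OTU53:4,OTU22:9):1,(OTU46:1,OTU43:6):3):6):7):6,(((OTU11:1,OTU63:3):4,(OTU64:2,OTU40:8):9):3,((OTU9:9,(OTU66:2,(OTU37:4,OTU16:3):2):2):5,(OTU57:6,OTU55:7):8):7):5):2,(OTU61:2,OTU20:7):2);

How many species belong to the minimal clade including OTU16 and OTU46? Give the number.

17

The MRCA of OTU16 and OTU46 is the node subtending ((OTU35,((OTU67,OTU44),((OTU53,OTU22),(OTU46,OTU43)))),(((OTU11,OTU63),(OTU64,OTU40)),((OTU9,(OTU66,(OTU37,OTU16))),(OTU57,OTU55)))).
That clade contains 17 terminal taxa: OTU11, OTU16, OTU22, OTU35, OTU37, OTU40, OTU43, OTU44, OTU46, OTU53, OTU55, OTU57, OTU63, OTU64, OTU66, OTU67, OTU9.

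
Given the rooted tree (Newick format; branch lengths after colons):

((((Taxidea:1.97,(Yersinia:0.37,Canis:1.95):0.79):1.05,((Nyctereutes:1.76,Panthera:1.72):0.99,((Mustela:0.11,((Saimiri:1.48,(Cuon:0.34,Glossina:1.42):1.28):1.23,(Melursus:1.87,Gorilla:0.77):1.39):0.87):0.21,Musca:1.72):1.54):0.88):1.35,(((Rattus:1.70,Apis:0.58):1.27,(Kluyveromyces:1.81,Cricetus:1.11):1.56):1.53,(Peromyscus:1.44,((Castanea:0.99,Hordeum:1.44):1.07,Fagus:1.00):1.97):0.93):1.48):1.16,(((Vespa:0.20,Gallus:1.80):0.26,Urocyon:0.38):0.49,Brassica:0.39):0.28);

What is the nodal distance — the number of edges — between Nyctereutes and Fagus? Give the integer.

8

The MRCA of Nyctereutes and Fagus is the node subtending (((Taxidea,(Yersinia,Canis)),((Nyctereutes,Panthera),((Mustela,((Saimiri,(Cuon,Glossina)),(Melursus,Gorilla))),Musca))),(((Rattus,Apis),(Kluyveromyces,Cricetus)),(Peromyscus,((Castanea,Hordeum),Fagus)))).
From Nyctereutes up to that node: 4 branches. From Fagus up to the same node: 4 branches. Total: 4 + 4 = 8.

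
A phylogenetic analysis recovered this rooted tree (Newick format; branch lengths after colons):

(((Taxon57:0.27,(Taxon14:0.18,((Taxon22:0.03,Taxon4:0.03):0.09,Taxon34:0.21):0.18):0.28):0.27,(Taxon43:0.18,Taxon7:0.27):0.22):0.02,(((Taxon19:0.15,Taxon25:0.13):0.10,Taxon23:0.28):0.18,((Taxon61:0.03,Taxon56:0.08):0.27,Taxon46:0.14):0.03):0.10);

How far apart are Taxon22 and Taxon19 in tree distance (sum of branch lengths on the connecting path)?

1.40

The path runs Taxon22 → … → MRCA → … → Taxon19; the MRCA is the root of the tree.
Branch lengths along that path: 0.03 + 0.09 + 0.18 + 0.28 + 0.27 + 0.02 + 0.10 + 0.18 + 0.10 + 0.15 = 1.40.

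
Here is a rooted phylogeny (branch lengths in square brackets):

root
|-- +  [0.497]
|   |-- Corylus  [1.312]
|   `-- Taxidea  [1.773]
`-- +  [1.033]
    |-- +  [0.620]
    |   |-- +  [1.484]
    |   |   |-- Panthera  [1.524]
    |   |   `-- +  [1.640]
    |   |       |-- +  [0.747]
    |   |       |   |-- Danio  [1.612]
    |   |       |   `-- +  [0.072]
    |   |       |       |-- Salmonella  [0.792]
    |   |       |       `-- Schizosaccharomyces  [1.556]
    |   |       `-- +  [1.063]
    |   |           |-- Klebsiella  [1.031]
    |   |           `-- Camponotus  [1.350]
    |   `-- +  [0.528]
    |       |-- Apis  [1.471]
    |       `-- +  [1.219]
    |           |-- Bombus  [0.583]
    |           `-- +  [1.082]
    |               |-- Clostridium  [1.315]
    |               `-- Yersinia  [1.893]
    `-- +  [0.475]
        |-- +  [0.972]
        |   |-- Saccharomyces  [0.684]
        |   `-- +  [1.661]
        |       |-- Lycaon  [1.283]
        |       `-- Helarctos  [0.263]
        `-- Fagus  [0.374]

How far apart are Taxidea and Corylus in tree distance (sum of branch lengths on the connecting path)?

3.085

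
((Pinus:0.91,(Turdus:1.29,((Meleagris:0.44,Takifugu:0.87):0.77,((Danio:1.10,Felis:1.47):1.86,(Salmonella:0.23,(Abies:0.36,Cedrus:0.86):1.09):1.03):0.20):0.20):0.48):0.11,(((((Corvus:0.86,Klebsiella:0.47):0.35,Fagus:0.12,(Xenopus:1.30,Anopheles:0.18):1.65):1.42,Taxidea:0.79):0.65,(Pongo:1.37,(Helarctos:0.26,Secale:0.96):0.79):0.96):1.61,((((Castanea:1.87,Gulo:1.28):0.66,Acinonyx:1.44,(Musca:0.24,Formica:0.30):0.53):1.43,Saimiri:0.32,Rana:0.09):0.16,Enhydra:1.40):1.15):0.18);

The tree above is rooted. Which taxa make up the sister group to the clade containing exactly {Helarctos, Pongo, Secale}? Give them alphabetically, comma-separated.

The clade containing exactly {Helarctos, Pongo, Secale} attaches to the tree at the node subtending ((((Corvus,Klebsiella),Fagus,(Xenopus,Anopheles)),Taxidea),(Pongo,(Helarctos,Secale))).
The other lineage descending from that same node — the sister group — is (((Corvus,Klebsiella),Fagus,(Xenopus,Anopheles)),Taxidea); its 6 tips in alphabetical order are the answer.

Anopheles, Corvus, Fagus, Klebsiella, Taxidea, Xenopus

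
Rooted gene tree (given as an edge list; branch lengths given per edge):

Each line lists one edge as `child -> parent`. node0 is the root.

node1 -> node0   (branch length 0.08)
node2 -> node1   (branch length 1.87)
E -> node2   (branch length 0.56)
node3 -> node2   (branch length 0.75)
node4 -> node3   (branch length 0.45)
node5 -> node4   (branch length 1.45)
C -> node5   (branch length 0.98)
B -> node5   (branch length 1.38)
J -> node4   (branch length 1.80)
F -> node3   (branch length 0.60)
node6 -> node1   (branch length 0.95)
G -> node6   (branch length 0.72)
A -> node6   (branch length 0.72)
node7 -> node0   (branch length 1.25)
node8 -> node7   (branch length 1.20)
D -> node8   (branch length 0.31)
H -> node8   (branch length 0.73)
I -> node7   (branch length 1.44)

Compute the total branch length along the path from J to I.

7.64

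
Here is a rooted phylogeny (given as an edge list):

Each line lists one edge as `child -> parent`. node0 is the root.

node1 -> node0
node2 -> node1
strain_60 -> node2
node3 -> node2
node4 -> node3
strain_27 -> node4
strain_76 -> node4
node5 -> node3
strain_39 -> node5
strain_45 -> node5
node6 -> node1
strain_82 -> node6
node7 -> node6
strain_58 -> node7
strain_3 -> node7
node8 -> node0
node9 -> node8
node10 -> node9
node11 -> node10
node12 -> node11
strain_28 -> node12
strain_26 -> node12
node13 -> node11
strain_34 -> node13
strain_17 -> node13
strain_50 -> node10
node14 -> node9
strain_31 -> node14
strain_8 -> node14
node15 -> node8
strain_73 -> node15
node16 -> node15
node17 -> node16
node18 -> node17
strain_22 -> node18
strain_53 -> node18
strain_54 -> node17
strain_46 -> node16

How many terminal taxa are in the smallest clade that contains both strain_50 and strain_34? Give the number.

5

The MRCA of strain_50 and strain_34 is the node subtending (((strain_28,strain_26),(strain_34,strain_17)),strain_50).
That clade contains 5 terminal taxa: strain_17, strain_26, strain_28, strain_34, strain_50.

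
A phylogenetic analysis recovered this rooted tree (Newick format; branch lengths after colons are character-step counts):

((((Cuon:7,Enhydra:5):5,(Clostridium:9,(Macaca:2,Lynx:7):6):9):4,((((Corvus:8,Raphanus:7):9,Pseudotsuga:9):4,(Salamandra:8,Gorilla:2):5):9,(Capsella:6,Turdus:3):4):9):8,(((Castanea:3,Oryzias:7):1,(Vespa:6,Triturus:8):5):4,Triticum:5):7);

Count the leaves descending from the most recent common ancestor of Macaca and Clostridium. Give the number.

3

The MRCA of Macaca and Clostridium is the node subtending (Clostridium,(Macaca,Lynx)).
That clade contains 3 terminal taxa: Clostridium, Lynx, Macaca.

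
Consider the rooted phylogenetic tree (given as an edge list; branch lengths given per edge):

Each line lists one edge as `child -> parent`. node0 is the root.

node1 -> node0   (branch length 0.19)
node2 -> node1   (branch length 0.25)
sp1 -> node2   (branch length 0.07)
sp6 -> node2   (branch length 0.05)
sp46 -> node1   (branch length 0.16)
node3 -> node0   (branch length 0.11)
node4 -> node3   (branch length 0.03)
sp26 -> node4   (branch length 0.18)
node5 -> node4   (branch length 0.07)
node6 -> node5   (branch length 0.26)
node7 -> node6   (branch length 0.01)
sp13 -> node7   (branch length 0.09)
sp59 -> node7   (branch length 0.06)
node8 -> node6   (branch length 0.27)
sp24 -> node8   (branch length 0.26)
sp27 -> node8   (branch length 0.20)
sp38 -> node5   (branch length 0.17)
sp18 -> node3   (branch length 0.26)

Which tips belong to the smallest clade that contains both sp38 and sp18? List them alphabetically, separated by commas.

sp13, sp18, sp24, sp26, sp27, sp38, sp59

Tracing sp38: it sits inside (((sp13,sp59),(sp24,sp27)),sp38).
Tracing sp18: it sits inside ((sp26,(((sp13,sp59),(sp24,sp27)),sp38)),sp18).
The smallest clade enclosing both is ((sp26,(((sp13,sp59),(sp24,sp27)),sp38)),sp18); the answer is its 7 terminal taxa in alphabetical order.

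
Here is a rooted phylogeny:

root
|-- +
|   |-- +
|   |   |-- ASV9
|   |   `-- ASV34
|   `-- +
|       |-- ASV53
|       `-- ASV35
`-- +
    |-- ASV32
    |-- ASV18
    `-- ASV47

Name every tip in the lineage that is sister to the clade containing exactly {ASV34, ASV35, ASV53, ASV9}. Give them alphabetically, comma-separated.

The clade containing exactly {ASV34, ASV35, ASV53, ASV9} attaches directly to the root of the tree.
The other lineage descending from that same node — the sister group — is (ASV32,ASV18,ASV47); its 3 tips in alphabetical order are the answer.

ASV18, ASV32, ASV47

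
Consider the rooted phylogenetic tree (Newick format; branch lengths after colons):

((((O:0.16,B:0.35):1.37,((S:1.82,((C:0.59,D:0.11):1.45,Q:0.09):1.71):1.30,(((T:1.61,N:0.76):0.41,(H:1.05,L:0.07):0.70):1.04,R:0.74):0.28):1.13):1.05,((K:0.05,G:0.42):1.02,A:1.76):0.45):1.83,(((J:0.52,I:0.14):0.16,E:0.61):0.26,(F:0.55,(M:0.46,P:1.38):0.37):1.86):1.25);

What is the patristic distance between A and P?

The path runs A → … → MRCA → … → P; the MRCA is the root of the tree.
Branch lengths along that path: 1.76 + 0.45 + 1.83 + 1.25 + 1.86 + 0.37 + 1.38 = 8.90.

8.90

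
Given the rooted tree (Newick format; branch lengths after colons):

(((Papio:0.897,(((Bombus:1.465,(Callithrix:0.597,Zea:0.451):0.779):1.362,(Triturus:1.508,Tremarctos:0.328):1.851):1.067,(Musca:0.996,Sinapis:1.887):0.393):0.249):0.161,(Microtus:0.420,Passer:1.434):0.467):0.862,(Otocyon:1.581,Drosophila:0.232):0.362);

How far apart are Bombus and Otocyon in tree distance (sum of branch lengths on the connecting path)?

7.109

The path runs Bombus → … → MRCA → … → Otocyon; the MRCA is the root of the tree.
Branch lengths along that path: 1.465 + 1.362 + 1.067 + 0.249 + 0.161 + 0.862 + 0.362 + 1.581 = 7.109.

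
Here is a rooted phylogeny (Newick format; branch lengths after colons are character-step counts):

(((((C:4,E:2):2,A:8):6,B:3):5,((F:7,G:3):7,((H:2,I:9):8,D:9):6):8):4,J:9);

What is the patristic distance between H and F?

30

The path runs H → … → MRCA → … → F; the MRCA is the node subtending ((F,G),((H,I),D)).
Branch lengths along that path: 2 + 8 + 6 + 7 + 7 = 30.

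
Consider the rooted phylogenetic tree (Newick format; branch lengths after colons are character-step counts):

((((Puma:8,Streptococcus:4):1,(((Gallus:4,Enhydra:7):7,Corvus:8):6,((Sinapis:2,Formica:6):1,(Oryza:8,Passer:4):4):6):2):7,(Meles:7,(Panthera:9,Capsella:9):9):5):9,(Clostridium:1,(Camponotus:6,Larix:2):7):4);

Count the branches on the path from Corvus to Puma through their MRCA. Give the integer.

The MRCA of Corvus and Puma is the node subtending ((Puma,Streptococcus),(((Gallus,Enhydra),Corvus),((Sinapis,Formica),(Oryza,Passer)))).
From Corvus up to that node: 3 branches. From Puma up to the same node: 2 branches. Total: 3 + 2 = 5.

5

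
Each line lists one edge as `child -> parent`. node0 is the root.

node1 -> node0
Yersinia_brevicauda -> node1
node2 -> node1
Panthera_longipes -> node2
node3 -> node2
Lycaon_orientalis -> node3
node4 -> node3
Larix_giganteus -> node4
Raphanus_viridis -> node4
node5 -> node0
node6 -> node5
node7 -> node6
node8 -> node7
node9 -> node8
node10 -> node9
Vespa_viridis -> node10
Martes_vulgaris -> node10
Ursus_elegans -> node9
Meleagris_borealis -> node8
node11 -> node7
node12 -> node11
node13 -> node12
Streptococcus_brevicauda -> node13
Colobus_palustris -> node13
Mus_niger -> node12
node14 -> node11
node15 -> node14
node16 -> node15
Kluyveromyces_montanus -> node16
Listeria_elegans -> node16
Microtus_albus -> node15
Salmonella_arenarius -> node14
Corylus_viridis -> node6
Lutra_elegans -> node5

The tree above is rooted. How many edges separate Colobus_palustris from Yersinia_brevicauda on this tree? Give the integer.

The MRCA of Colobus_palustris and Yersinia_brevicauda is the root of the tree.
From Colobus_palustris up to that node: 7 branches. From Yersinia_brevicauda up to the same node: 2 branches. Total: 7 + 2 = 9.

9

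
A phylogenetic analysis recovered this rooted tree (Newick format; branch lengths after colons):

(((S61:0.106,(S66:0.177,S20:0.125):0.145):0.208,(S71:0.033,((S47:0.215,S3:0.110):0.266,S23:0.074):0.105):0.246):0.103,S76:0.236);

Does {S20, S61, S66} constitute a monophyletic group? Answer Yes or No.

Yes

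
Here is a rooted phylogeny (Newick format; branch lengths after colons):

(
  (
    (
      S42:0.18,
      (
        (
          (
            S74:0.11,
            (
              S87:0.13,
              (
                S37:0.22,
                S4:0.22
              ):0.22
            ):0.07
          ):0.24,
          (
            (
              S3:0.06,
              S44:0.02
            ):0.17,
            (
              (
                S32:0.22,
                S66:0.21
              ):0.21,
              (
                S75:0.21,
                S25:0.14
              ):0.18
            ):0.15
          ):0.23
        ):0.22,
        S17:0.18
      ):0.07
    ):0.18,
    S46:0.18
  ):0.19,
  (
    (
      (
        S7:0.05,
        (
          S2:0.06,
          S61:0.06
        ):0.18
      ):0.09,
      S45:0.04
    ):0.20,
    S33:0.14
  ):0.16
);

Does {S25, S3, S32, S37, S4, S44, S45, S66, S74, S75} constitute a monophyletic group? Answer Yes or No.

No

The MRCA of the listed taxa is the root, so the smallest clade containing them is the whole tree.
That clade also contains S17, S2, S33, S42, S46, S61, S7, S87, which are not in the proposed group, so the group is not monophyletic.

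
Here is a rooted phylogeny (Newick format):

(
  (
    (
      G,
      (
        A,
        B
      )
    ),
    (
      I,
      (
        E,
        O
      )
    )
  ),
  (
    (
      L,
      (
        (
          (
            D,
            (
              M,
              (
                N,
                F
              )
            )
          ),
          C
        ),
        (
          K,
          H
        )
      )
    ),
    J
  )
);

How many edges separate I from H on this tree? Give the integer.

The MRCA of I and H is the root of the tree.
From I up to that node: 3 branches. From H up to the same node: 5 branches. Total: 3 + 5 = 8.

8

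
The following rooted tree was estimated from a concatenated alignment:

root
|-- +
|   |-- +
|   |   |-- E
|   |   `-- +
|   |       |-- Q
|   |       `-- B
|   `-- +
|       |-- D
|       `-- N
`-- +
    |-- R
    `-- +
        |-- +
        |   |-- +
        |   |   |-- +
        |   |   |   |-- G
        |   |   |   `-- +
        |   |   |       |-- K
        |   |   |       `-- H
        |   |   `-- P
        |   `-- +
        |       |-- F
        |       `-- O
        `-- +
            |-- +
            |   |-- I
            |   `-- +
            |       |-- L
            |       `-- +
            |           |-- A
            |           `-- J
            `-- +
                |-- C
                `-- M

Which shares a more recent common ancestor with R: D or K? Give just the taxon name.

K

The MRCA of R and K subtends (R,((((G,(K,H)),P),(F,O)),((I,(L,(A,J))),(C,M)))) (13 taxa).
The MRCA of R and D is the root, subtending the entire tree (18 taxa).
The first is nested inside the second, so R shares a more recent common ancestor with K.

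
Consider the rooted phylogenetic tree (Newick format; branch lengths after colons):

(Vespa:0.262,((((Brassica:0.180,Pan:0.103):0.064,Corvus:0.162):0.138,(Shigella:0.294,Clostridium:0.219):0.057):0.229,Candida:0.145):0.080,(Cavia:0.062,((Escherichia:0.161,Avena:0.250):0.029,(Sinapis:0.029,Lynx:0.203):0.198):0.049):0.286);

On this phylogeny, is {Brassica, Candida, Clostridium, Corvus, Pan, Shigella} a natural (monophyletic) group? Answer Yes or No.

Yes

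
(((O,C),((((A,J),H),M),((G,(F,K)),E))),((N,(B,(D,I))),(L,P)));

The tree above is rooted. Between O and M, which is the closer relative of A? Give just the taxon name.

The MRCA of A and M subtends (((A,J),H),M) (4 taxa).
The MRCA of A and O subtends ((O,C),((((A,J),H),M),((G,(F,K)),E))) (10 taxa).
The first is nested inside the second, so A shares a more recent common ancestor with M.

M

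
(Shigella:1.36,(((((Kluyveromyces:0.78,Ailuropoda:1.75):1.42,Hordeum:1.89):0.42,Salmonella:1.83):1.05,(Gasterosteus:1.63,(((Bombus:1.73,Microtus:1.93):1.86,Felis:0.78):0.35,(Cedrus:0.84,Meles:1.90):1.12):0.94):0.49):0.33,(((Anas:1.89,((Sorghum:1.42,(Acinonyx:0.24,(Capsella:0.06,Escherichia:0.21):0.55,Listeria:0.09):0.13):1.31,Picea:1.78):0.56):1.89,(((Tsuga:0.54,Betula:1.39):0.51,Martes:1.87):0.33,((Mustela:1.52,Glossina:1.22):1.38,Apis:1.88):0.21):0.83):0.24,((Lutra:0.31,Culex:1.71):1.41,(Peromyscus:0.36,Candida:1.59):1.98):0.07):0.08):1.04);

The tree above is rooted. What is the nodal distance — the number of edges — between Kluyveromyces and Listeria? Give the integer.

12

The MRCA of Kluyveromyces and Listeria is the node subtending (((((Kluyveromyces,Ailuropoda),Hordeum),Salmonella),(Gasterosteus,(((Bombus,Microtus),Felis),(Cedrus,Meles)))),(((Anas,((Sorghum,(Acinonyx,(Capsella,Escherichia),Listeria)),Picea)),(((Tsuga,Betula),Martes),((Mustela,Glossina),Apis))),((Lutra,Culex),(Peromyscus,Candida)))).
From Kluyveromyces up to that node: 5 branches. From Listeria up to the same node: 7 branches. Total: 5 + 7 = 12.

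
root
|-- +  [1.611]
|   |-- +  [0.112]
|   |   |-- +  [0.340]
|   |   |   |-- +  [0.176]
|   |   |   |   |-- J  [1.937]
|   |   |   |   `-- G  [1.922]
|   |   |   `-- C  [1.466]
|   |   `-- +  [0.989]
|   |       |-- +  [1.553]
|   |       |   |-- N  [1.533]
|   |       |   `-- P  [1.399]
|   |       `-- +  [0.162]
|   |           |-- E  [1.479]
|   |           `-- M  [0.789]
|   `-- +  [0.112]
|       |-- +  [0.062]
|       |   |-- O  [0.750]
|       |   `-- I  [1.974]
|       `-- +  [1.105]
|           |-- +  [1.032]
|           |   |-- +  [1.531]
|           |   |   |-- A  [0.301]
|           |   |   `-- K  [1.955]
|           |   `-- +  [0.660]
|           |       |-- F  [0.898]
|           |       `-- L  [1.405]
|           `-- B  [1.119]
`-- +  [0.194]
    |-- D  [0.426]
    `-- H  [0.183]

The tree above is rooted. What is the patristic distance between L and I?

6.238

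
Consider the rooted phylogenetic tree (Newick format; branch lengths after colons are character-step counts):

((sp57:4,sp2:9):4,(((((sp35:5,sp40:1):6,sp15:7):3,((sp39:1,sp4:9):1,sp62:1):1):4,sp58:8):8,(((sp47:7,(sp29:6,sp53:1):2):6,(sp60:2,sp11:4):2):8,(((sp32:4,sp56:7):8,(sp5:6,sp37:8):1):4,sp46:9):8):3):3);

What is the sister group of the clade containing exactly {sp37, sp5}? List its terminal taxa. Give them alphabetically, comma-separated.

sp32, sp56

The clade containing exactly {sp37, sp5} attaches to the tree at the node subtending ((sp32,sp56),(sp5,sp37)).
The other lineage descending from that same node — the sister group — is (sp32,sp56); its 2 tips in alphabetical order are the answer.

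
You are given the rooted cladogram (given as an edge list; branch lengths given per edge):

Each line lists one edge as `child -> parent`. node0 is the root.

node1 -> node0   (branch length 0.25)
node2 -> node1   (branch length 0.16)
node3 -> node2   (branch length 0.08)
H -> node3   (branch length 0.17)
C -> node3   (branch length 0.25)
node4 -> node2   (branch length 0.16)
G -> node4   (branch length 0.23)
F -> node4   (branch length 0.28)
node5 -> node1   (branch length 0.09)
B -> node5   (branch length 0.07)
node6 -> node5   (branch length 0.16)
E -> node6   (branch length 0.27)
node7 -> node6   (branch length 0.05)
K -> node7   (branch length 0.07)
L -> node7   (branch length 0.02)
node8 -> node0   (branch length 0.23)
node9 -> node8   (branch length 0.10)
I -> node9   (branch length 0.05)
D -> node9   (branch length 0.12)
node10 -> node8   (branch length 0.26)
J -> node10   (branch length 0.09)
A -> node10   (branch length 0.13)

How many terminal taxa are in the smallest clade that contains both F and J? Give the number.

12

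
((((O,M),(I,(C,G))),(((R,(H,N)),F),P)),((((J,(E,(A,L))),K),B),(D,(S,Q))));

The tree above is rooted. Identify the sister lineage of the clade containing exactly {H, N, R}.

F

The clade containing exactly {H, N, R} attaches to the tree at the node subtending ((R,(H,N)),F).
The other lineage descending from that same node — the sister group — is the single tip F.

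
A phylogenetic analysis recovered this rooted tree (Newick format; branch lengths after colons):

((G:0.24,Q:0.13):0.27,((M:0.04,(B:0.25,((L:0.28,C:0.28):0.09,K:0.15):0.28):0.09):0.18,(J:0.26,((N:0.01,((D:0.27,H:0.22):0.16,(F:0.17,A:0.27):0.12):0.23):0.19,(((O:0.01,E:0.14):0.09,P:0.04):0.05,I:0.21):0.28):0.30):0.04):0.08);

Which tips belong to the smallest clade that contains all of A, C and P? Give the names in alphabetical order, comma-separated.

A, B, C, D, E, F, H, I, J, K, L, M, N, O, P

Tracing A: it sits inside (F,A).
Tracing C: it sits inside (L,C).
Tracing P: it sits inside ((O,E),P).
The smallest clade enclosing all 3 is ((M,(B,((L,C),K))),(J,((N,((D,H),(F,A))),(((O,E),P),I)))); the answer is its 15 terminal taxa in alphabetical order.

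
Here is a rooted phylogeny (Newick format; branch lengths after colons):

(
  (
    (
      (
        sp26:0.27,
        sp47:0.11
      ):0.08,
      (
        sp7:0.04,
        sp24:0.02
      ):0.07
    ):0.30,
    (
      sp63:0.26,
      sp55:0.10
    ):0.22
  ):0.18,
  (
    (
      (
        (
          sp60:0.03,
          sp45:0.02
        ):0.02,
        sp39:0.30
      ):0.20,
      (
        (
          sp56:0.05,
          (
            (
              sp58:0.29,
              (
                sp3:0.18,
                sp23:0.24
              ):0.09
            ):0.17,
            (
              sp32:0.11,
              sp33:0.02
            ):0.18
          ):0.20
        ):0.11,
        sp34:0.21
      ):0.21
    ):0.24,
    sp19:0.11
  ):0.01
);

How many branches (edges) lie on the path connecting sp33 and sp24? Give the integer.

The MRCA of sp33 and sp24 is the root of the tree.
From sp33 up to that node: 7 branches. From sp24 up to the same node: 4 branches. Total: 7 + 4 = 11.

11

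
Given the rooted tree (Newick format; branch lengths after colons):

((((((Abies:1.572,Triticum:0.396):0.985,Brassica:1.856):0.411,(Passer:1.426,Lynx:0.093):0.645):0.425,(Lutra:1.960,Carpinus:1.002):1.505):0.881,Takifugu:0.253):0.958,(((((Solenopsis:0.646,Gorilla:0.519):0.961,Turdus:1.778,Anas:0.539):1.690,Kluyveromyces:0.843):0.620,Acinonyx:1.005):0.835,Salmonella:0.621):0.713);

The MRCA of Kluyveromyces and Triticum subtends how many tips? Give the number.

The MRCA of Kluyveromyces and Triticum is the root, so the clade is the entire tree.
That clade contains 15 terminal taxa: Abies, Acinonyx, Anas, Brassica, Carpinus, Gorilla, Kluyveromyces, Lutra, Lynx, Passer, Salmonella, Solenopsis, Takifugu, Triticum, Turdus.

15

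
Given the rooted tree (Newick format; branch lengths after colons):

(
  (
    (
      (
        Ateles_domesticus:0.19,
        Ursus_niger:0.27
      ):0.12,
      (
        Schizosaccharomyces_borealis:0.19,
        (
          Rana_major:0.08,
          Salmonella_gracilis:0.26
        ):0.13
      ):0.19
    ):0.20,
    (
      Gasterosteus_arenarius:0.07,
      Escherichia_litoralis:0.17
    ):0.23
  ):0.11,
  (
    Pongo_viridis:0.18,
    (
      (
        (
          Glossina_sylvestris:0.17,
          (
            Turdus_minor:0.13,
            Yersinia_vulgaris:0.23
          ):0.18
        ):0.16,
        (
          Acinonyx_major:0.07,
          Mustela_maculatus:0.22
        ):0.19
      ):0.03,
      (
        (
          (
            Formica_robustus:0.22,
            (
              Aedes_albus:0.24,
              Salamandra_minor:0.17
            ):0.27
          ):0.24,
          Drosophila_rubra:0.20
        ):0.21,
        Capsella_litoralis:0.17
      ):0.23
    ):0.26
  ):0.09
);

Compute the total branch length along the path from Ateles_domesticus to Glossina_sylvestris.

1.33

The path runs Ateles_domesticus → … → MRCA → … → Glossina_sylvestris; the MRCA is the root of the tree.
Branch lengths along that path: 0.19 + 0.12 + 0.20 + 0.11 + 0.09 + 0.26 + 0.03 + 0.16 + 0.17 = 1.33.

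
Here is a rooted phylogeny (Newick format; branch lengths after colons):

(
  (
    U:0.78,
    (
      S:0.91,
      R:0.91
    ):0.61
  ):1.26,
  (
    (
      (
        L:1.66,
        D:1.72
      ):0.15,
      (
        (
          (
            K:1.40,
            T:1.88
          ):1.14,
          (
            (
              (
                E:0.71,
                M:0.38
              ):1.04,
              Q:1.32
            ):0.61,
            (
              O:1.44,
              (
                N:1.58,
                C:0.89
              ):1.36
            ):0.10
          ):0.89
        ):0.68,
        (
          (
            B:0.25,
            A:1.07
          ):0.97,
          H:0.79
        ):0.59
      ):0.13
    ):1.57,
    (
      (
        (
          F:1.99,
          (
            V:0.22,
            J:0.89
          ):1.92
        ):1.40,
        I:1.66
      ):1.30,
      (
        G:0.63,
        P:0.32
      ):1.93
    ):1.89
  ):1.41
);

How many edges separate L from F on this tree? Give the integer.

7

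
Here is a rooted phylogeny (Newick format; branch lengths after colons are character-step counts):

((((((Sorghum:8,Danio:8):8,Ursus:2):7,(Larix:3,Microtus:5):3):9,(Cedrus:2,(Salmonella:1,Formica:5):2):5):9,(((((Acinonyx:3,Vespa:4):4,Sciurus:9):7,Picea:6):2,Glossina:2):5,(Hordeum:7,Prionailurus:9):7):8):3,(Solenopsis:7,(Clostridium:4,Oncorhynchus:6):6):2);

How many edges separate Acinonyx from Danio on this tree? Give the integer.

11

The MRCA of Acinonyx and Danio is the node subtending (((((Sorghum,Danio),Ursus),(Larix,Microtus)),(Cedrus,(Salmonella,Formica))),(((((Acinonyx,Vespa),Sciurus),Picea),Glossina),(Hordeum,Prionailurus))).
From Acinonyx up to that node: 6 branches. From Danio up to the same node: 5 branches. Total: 6 + 5 = 11.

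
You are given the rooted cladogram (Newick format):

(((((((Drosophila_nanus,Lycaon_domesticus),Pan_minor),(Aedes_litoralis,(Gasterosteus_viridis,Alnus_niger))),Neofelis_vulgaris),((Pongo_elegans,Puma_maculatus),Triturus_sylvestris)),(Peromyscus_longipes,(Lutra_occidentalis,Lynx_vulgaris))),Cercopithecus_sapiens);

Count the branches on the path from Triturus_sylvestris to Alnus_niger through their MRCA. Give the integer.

The MRCA of Triturus_sylvestris and Alnus_niger is the node subtending (((((Drosophila_nanus,Lycaon_domesticus),Pan_minor),(Aedes_litoralis,(Gasterosteus_viridis,Alnus_niger))),Neofelis_vulgaris),((Pongo_elegans,Puma_maculatus),Triturus_sylvestris)).
From Triturus_sylvestris up to that node: 2 branches. From Alnus_niger up to the same node: 5 branches. Total: 2 + 5 = 7.

7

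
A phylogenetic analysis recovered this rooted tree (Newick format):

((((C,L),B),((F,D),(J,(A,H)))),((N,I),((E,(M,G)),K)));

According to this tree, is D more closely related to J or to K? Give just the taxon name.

J

The MRCA of D and J subtends ((F,D),(J,(A,H))) (5 taxa).
The MRCA of D and K is the root, subtending the entire tree (14 taxa).
The first is nested inside the second, so D shares a more recent common ancestor with J.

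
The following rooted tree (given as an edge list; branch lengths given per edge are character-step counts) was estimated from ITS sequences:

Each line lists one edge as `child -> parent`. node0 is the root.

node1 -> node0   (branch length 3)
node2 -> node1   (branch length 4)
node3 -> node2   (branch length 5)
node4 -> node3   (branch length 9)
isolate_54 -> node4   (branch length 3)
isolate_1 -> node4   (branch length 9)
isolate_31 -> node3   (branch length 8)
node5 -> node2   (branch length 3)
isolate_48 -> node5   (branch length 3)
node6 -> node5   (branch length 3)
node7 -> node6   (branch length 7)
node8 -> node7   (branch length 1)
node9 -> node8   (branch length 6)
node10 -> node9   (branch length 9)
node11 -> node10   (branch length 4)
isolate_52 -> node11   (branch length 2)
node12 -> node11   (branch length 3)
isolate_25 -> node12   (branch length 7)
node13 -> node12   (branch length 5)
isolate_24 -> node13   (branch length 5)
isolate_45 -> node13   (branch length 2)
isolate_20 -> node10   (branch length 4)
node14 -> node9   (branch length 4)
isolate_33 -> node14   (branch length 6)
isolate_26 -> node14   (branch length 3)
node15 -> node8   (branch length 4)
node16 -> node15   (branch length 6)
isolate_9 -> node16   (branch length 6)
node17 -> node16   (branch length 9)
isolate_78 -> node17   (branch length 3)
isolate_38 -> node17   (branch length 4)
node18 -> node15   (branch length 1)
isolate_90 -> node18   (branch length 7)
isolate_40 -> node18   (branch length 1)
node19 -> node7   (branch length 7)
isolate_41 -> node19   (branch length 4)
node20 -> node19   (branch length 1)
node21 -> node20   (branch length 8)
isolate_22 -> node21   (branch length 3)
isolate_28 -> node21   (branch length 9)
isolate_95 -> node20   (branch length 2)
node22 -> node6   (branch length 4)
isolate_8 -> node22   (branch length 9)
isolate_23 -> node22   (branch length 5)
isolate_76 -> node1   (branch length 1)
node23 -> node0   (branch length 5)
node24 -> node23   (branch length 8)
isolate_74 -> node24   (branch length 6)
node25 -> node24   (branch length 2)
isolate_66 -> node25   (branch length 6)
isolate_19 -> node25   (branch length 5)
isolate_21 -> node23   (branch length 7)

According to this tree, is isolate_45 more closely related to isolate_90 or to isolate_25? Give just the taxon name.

The MRCA of isolate_45 and isolate_25 subtends (isolate_25,(isolate_24,isolate_45)) (3 taxa).
The MRCA of isolate_45 and isolate_90 subtends ((((isolate_52,(isolate_25,(isolate_24,isolate_45))),isolate_20),(isolate_33,isolate_26)),((isolate_9,(isolate_78,isolate_38)),(isolate_90,isolate_40))) (12 taxa).
The first is nested inside the second, so isolate_45 shares a more recent common ancestor with isolate_25.

isolate_25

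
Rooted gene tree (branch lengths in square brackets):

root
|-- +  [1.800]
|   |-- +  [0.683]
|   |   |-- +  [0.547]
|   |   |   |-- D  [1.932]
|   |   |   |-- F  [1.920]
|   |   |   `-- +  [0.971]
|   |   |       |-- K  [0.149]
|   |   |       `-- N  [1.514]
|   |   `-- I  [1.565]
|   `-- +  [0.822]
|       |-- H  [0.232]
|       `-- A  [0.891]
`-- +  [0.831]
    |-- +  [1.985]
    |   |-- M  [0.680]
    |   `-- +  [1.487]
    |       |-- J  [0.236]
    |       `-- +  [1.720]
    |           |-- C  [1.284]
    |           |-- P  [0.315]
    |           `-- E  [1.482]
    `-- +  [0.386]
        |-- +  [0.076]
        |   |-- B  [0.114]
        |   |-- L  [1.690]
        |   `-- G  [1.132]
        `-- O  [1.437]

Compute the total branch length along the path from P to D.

11.300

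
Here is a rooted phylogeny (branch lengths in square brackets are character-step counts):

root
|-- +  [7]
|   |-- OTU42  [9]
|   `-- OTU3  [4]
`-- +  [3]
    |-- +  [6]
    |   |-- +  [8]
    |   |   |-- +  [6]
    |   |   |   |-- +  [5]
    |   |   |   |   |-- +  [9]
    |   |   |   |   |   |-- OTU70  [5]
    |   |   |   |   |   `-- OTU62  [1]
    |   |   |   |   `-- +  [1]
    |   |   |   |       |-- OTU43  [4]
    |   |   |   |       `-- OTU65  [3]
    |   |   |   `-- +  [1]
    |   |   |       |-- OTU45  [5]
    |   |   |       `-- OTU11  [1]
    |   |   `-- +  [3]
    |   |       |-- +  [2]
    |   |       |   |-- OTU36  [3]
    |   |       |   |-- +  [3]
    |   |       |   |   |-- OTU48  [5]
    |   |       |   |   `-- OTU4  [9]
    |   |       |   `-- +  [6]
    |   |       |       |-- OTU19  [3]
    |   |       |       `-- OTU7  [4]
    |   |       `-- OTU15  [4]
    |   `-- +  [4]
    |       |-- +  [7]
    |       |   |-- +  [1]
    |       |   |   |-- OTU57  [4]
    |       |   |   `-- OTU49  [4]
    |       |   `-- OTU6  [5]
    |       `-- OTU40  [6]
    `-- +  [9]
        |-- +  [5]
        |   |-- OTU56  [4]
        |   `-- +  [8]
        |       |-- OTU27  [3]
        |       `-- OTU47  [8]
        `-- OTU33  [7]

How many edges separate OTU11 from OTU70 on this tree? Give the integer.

5

The MRCA of OTU11 and OTU70 is the node subtending (((OTU70,OTU62),(OTU43,OTU65)),(OTU45,OTU11)).
From OTU11 up to that node: 2 branches. From OTU70 up to the same node: 3 branches. Total: 2 + 3 = 5.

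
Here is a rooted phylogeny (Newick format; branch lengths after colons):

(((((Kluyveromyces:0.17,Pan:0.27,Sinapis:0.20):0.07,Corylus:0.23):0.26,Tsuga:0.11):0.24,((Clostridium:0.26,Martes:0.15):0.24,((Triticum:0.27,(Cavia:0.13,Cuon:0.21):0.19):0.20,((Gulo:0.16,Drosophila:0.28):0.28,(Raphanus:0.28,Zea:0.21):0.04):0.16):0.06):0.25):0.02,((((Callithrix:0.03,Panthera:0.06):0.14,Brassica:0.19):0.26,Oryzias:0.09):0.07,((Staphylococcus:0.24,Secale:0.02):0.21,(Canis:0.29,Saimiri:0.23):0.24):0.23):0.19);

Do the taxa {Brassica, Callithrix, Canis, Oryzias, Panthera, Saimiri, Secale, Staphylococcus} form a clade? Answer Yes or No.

The most recent common ancestor of these taxa subtends ((((Callithrix,Panthera),Brassica),Oryzias),((Staphylococcus,Secale),(Canis,Saimiri))).
That clade has exactly 8 tips — every listed taxon and nothing else — so the group is monophyletic.

Yes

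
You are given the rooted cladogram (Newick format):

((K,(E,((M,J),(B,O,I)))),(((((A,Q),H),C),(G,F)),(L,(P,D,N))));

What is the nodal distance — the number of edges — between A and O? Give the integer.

11

The MRCA of A and O is the root of the tree.
From A up to that node: 6 branches. From O up to the same node: 5 branches. Total: 6 + 5 = 11.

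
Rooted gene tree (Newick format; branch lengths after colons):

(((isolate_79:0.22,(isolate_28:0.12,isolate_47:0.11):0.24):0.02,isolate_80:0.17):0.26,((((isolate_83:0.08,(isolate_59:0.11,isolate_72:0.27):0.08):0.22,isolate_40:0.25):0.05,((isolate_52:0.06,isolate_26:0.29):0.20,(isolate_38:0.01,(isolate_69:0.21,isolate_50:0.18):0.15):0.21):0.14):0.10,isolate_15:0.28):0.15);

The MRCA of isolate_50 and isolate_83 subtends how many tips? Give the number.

9

The MRCA of isolate_50 and isolate_83 is the node subtending (((isolate_83,(isolate_59,isolate_72)),isolate_40),((isolate_52,isolate_26),(isolate_38,(isolate_69,isolate_50)))).
That clade contains 9 terminal taxa: isolate_26, isolate_38, isolate_40, isolate_50, isolate_52, isolate_59, isolate_69, isolate_72, isolate_83.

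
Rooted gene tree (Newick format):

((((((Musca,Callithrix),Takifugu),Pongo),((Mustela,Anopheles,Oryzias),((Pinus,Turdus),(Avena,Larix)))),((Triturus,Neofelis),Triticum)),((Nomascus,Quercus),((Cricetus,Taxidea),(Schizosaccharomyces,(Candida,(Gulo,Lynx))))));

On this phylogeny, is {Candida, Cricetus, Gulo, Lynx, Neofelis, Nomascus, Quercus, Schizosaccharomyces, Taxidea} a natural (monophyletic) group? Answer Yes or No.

No

The MRCA of the listed taxa is the root, so the smallest clade containing them is the whole tree.
That clade also contains Anopheles, Avena, Callithrix, Larix, Musca, Mustela, Oryzias, Pinus, Pongo, Takifugu, Triticum, Triturus, Turdus, which are not in the proposed group, so the group is not monophyletic.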